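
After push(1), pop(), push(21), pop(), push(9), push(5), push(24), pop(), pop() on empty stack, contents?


push(1) -> [1]
pop() returns 1 -> []
push(21) -> [21]
pop() returns 21 -> []
push(9) -> [9]
push(5) -> [9, 5]
push(24) -> [9, 5, 24]
pop() returns 24 -> [9, 5]
pop() returns 5 -> [9]
Final stack (bottom to top): [9]


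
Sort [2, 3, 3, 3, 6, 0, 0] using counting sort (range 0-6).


Count array: [2, 0, 1, 3, 0, 0, 1]
Reconstruct: [0, 0, 2, 3, 3, 3, 6]


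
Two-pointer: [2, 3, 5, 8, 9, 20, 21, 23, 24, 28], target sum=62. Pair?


Two pointers: lo=0, hi=9
No pair sums to 62


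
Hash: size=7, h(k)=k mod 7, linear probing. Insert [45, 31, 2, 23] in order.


Insertions: 45->slot 3; 31->slot 4; 2->slot 2; 23->slot 5
Table: [None, None, 2, 45, 31, 23, None]


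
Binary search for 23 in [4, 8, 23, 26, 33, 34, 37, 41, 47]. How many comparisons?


Search for 23:
[0,8] mid=4 arr[4]=33
[0,3] mid=1 arr[1]=8
[2,3] mid=2 arr[2]=23
Total: 3 comparisons


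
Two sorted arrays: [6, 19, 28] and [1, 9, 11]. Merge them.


Compare heads, take smaller each step.
Merged: [1, 6, 9, 11, 19, 28]


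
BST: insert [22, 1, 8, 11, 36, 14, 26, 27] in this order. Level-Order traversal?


Root = 22; build tree by BST insertion.
Level-Order traversal: [22, 1, 36, 8, 26, 11, 27, 14]


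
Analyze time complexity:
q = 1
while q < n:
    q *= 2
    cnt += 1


Per nesting level: O(log n) = O(log n)
Complexity: O(log n)


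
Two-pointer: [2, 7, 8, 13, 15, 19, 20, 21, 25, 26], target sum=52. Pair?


Two pointers: lo=0, hi=9
No pair sums to 52


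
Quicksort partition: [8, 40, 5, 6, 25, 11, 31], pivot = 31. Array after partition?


Elements <= 31 go left of pivot.
Result: [8, 5, 6, 25, 11, 31, 40], pivot at index 5


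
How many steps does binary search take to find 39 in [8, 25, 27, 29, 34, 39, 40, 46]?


Search for 39:
[0,7] mid=3 arr[3]=29
[4,7] mid=5 arr[5]=39
Total: 2 comparisons


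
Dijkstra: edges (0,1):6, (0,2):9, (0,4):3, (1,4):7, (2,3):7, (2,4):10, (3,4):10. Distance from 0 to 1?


Dijkstra from 0:
Distances: {0: 0, 1: 6, 2: 9, 3: 13, 4: 3}
Shortest distance to 1 = 6, path = [0, 1]


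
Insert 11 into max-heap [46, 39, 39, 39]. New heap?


Append 11: [46, 39, 39, 39, 11]
Bubble up: no swaps needed
Result: [46, 39, 39, 39, 11]


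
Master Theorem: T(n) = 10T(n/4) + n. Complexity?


a=10, b=4, c=1. log_4(10)=1.661 > c=1. Case 1: O(n^log_b(a)) = O(n^1.661)
Complexity: O(n^1.661)


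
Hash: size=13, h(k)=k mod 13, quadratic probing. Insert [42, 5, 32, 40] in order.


Insertions: 42->slot 3; 5->slot 5; 32->slot 6; 40->slot 1
Table: [None, 40, None, 42, None, 5, 32, None, None, None, None, None, None]


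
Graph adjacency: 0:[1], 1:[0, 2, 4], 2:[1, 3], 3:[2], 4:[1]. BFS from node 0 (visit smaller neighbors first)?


BFS queue: start with [0]
Visit order: [0, 1, 2, 4, 3]


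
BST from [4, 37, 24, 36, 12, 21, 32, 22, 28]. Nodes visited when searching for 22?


BST root = 4
Search for 22: compare at each node
Path: [4, 37, 24, 12, 21, 22]


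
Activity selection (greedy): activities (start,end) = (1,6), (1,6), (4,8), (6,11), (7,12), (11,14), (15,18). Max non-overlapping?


Greedy: pick earliest-ending, then skip overlaps.
Selected (4 activities): [(1, 6), (6, 11), (11, 14), (15, 18)]


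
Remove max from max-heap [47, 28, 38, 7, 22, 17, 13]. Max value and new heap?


Max = 47
Replace root with last, heapify down
Resulting heap: [38, 28, 17, 7, 22, 13]


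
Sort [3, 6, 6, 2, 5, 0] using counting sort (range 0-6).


Count array: [1, 0, 1, 1, 0, 1, 2]
Reconstruct: [0, 2, 3, 5, 6, 6]


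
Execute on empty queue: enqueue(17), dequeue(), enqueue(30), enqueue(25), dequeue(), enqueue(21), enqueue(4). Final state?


enqueue(17) -> [17]
dequeue() returns 17 -> []
enqueue(30) -> [30]
enqueue(25) -> [30, 25]
dequeue() returns 30 -> [25]
enqueue(21) -> [25, 21]
enqueue(4) -> [25, 21, 4]
Final queue (front to back): [25, 21, 4]


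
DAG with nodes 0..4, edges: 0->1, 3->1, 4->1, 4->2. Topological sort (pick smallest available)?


Kahn's algorithm, process smallest node first
Order: [0, 3, 4, 1, 2]


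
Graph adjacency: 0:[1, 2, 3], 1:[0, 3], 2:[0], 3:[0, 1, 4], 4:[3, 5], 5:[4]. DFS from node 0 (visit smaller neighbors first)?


DFS stack-based: start with [0]
Visit order: [0, 1, 3, 4, 5, 2]


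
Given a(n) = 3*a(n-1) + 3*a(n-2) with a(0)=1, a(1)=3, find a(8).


Build bottom-up:
...a(6)=2457, a(7)=9315, a(8)=3*9315+3*2457=35316


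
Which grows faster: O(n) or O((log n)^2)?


polylogarithmic grows slower than linear
O((log n)^2) is asymptotically smaller; O(n) grows faster


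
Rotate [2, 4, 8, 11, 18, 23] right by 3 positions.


Right rotate by 3: [11, 18, 23, 2, 4, 8]


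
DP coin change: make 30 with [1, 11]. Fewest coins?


dp[0]=0; dp[i]=1+min(dp[i-c] for c in coins)
...dp[25]=5, dp[26]=6, dp[27]=7, dp[28]=8, dp[29]=9, dp[30]=10
Minimum coins for 30 = 10


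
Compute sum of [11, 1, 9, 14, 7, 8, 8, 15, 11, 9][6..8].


Prefix sums: [0, 11, 12, 21, 35, 42, 50, 58, 73, 84, 93]
Sum[6..8] = prefix[9] - prefix[6] = 84 - 50 = 34


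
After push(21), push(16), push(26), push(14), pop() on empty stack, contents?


push(21) -> [21]
push(16) -> [21, 16]
push(26) -> [21, 16, 26]
push(14) -> [21, 16, 26, 14]
pop() returns 14 -> [21, 16, 26]
Final stack (bottom to top): [21, 16, 26]


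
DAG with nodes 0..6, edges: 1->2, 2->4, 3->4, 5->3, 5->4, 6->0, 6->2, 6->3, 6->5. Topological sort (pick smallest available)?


Kahn's algorithm, process smallest node first
Order: [1, 6, 0, 2, 5, 3, 4]


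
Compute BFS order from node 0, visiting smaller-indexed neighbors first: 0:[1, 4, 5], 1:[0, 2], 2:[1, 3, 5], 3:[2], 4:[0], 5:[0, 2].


BFS queue: start with [0]
Visit order: [0, 1, 4, 5, 2, 3]


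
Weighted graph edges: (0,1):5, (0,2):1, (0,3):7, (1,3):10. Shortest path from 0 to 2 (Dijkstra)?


Dijkstra from 0:
Distances: {0: 0, 1: 5, 2: 1, 3: 7}
Shortest distance to 2 = 1, path = [0, 2]


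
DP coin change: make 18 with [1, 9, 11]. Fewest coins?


dp[0]=0; dp[i]=1+min(dp[i-c] for c in coins)
...dp[13]=3, dp[14]=4, dp[15]=5, dp[16]=6, dp[17]=7, dp[18]=2
Minimum coins for 18 = 2


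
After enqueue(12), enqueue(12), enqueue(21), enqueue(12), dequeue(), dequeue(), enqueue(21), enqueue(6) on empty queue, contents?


enqueue(12) -> [12]
enqueue(12) -> [12, 12]
enqueue(21) -> [12, 12, 21]
enqueue(12) -> [12, 12, 21, 12]
dequeue() returns 12 -> [12, 21, 12]
dequeue() returns 12 -> [21, 12]
enqueue(21) -> [21, 12, 21]
enqueue(6) -> [21, 12, 21, 6]
Final queue (front to back): [21, 12, 21, 6]


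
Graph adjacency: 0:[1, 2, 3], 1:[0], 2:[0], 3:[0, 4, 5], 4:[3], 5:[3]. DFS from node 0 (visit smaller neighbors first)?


DFS stack-based: start with [0]
Visit order: [0, 1, 2, 3, 4, 5]


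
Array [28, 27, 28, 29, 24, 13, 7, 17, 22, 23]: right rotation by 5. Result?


Right rotate by 5: [13, 7, 17, 22, 23, 28, 27, 28, 29, 24]


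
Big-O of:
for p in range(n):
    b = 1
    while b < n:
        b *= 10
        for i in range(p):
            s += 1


Per nesting level: O(n) * O(log n) * O(n) [triangular over p] = O(n^2 log n)
Complexity: O(n^2 log n)


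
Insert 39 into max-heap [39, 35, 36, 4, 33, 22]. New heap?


Append 39: [39, 35, 36, 4, 33, 22, 39]
Bubble up: swap idx 6(39) with idx 2(36)
Result: [39, 35, 39, 4, 33, 22, 36]


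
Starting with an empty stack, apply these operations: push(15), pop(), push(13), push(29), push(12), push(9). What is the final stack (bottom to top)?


push(15) -> [15]
pop() returns 15 -> []
push(13) -> [13]
push(29) -> [13, 29]
push(12) -> [13, 29, 12]
push(9) -> [13, 29, 12, 9]
Final stack (bottom to top): [13, 29, 12, 9]


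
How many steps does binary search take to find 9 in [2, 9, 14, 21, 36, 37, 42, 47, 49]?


Search for 9:
[0,8] mid=4 arr[4]=36
[0,3] mid=1 arr[1]=9
Total: 2 comparisons


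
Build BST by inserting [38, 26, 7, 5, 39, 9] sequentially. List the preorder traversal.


Root = 38; build tree by BST insertion.
Preorder traversal: [38, 26, 7, 5, 9, 39]


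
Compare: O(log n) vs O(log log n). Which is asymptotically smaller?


double-logarithmic grows slower than logarithmic
O(log log n) is asymptotically smaller; O(log n) grows faster


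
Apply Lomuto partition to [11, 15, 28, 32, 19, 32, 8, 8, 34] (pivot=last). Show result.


Elements <= 34 go left of pivot.
Result: [11, 15, 28, 32, 19, 32, 8, 8, 34], pivot at index 8


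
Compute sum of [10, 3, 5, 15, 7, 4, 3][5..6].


Prefix sums: [0, 10, 13, 18, 33, 40, 44, 47]
Sum[5..6] = prefix[7] - prefix[5] = 47 - 40 = 7


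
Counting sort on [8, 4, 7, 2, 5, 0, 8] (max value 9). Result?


Count array: [1, 0, 1, 0, 1, 1, 0, 1, 2, 0]
Reconstruct: [0, 2, 4, 5, 7, 8, 8]


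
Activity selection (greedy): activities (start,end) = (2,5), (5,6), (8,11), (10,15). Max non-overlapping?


Greedy: pick earliest-ending, then skip overlaps.
Selected (3 activities): [(2, 5), (5, 6), (8, 11)]


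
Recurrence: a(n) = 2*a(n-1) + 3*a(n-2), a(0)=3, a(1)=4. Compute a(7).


Build bottom-up:
...a(5)=424, a(6)=1277, a(7)=2*1277+3*424=3826


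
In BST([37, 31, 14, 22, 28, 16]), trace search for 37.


BST root = 37
Search for 37: compare at each node
Path: [37]


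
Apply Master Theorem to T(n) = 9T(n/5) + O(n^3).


a=9, b=5, c=3. log_5(9)=1.365 < c=3. Case 3: O(n^c) = O(n^3)
Complexity: O(n^3)


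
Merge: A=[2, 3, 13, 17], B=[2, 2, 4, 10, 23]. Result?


Compare heads, take smaller each step.
Merged: [2, 2, 2, 3, 4, 10, 13, 17, 23]


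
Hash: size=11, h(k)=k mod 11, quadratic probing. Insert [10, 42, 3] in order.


Insertions: 10->slot 10; 42->slot 9; 3->slot 3
Table: [None, None, None, 3, None, None, None, None, None, 42, 10]


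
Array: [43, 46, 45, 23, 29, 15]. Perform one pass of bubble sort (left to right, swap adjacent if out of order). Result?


After one pass: [43, 45, 23, 29, 15, 46]


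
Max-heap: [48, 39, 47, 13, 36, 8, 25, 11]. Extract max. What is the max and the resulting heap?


Max = 48
Replace root with last, heapify down
Resulting heap: [47, 39, 25, 13, 36, 8, 11]


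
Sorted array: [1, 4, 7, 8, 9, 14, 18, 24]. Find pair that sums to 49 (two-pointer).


Two pointers: lo=0, hi=7
No pair sums to 49


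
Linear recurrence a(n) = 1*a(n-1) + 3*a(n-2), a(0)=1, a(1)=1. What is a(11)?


Build bottom-up:
...a(9)=1159, a(10)=2683, a(11)=1*2683+3*1159=6160


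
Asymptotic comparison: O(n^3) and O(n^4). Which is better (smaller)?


cubic grows slower than quartic
O(n^3) is asymptotically smaller; O(n^4) grows faster


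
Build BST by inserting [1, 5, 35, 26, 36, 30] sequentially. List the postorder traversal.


Root = 1; build tree by BST insertion.
Postorder traversal: [30, 26, 36, 35, 5, 1]


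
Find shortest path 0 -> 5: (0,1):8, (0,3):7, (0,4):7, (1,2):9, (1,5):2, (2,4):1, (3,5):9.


Dijkstra from 0:
Distances: {0: 0, 1: 8, 2: 8, 3: 7, 4: 7, 5: 10}
Shortest distance to 5 = 10, path = [0, 1, 5]


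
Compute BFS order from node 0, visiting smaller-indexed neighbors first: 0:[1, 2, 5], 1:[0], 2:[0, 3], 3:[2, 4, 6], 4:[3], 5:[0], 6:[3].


BFS queue: start with [0]
Visit order: [0, 1, 2, 5, 3, 4, 6]


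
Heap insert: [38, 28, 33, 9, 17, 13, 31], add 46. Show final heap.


Append 46: [38, 28, 33, 9, 17, 13, 31, 46]
Bubble up: swap idx 7(46) with idx 3(9); swap idx 3(46) with idx 1(28); swap idx 1(46) with idx 0(38)
Result: [46, 38, 33, 28, 17, 13, 31, 9]


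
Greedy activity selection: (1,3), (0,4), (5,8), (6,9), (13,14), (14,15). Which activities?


Greedy: pick earliest-ending, then skip overlaps.
Selected (4 activities): [(1, 3), (5, 8), (13, 14), (14, 15)]


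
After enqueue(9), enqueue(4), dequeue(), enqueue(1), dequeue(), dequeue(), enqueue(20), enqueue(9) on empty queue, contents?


enqueue(9) -> [9]
enqueue(4) -> [9, 4]
dequeue() returns 9 -> [4]
enqueue(1) -> [4, 1]
dequeue() returns 4 -> [1]
dequeue() returns 1 -> []
enqueue(20) -> [20]
enqueue(9) -> [20, 9]
Final queue (front to back): [20, 9]


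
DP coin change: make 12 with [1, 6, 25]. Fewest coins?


dp[0]=0; dp[i]=1+min(dp[i-c] for c in coins)
...dp[7]=2, dp[8]=3, dp[9]=4, dp[10]=5, dp[11]=6, dp[12]=2
Minimum coins for 12 = 2


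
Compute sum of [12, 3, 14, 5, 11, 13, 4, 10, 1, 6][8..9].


Prefix sums: [0, 12, 15, 29, 34, 45, 58, 62, 72, 73, 79]
Sum[8..9] = prefix[10] - prefix[8] = 79 - 72 = 7


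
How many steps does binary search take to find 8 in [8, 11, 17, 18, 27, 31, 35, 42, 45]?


Search for 8:
[0,8] mid=4 arr[4]=27
[0,3] mid=1 arr[1]=11
[0,0] mid=0 arr[0]=8
Total: 3 comparisons


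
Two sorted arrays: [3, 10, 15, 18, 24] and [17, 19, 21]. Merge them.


Compare heads, take smaller each step.
Merged: [3, 10, 15, 17, 18, 19, 21, 24]


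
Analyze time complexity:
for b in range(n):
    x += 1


Per nesting level: O(n) = O(n)
Complexity: O(n)


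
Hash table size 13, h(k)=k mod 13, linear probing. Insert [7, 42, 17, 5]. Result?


Insertions: 7->slot 7; 42->slot 3; 17->slot 4; 5->slot 5
Table: [None, None, None, 42, 17, 5, None, 7, None, None, None, None, None]


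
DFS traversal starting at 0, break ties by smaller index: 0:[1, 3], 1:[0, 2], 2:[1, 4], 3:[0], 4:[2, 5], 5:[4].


DFS stack-based: start with [0]
Visit order: [0, 1, 2, 4, 5, 3]


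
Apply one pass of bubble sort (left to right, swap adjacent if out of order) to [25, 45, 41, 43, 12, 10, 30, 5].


After one pass: [25, 41, 43, 12, 10, 30, 5, 45]


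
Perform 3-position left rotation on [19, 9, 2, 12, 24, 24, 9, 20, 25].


Left rotate by 3: [12, 24, 24, 9, 20, 25, 19, 9, 2]


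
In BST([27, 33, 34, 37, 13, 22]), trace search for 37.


BST root = 27
Search for 37: compare at each node
Path: [27, 33, 34, 37]


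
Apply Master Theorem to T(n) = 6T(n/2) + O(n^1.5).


a=6, b=2, c=1.5. log_2(6)=2.585 > c=1.5. Case 1: O(n^log_b(a)) = O(n^2.585)
Complexity: O(n^2.585)


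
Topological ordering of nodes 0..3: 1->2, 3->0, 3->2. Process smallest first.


Kahn's algorithm, process smallest node first
Order: [1, 3, 0, 2]


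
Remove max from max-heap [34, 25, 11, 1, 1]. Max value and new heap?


Max = 34
Replace root with last, heapify down
Resulting heap: [25, 1, 11, 1]


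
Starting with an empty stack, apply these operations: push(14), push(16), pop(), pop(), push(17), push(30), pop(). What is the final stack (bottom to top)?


push(14) -> [14]
push(16) -> [14, 16]
pop() returns 16 -> [14]
pop() returns 14 -> []
push(17) -> [17]
push(30) -> [17, 30]
pop() returns 30 -> [17]
Final stack (bottom to top): [17]


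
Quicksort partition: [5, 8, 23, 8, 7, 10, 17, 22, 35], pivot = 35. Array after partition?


Elements <= 35 go left of pivot.
Result: [5, 8, 23, 8, 7, 10, 17, 22, 35], pivot at index 8


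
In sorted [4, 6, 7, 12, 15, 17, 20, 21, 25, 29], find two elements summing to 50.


Two pointers: lo=0, hi=9
Found pair: (21, 29) summing to 50


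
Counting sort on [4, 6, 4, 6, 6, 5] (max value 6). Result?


Count array: [0, 0, 0, 0, 2, 1, 3]
Reconstruct: [4, 4, 5, 6, 6, 6]


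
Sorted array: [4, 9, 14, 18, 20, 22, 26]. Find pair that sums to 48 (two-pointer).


Two pointers: lo=0, hi=6
Found pair: (22, 26) summing to 48


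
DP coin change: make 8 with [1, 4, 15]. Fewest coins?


dp[0]=0; dp[i]=1+min(dp[i-c] for c in coins)
...dp[3]=3, dp[4]=1, dp[5]=2, dp[6]=3, dp[7]=4, dp[8]=2
Minimum coins for 8 = 2


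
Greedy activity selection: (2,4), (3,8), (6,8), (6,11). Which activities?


Greedy: pick earliest-ending, then skip overlaps.
Selected (2 activities): [(2, 4), (6, 8)]


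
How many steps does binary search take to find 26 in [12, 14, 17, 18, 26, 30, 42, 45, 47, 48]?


Search for 26:
[0,9] mid=4 arr[4]=26
Total: 1 comparisons


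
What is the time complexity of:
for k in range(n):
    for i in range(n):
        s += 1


Per nesting level: O(n) * O(n) = O(n^2)
Complexity: O(n^2)


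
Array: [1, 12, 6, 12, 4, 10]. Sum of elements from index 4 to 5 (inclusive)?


Prefix sums: [0, 1, 13, 19, 31, 35, 45]
Sum[4..5] = prefix[6] - prefix[4] = 45 - 31 = 14


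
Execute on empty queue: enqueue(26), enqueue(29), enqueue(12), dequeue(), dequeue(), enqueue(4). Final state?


enqueue(26) -> [26]
enqueue(29) -> [26, 29]
enqueue(12) -> [26, 29, 12]
dequeue() returns 26 -> [29, 12]
dequeue() returns 29 -> [12]
enqueue(4) -> [12, 4]
Final queue (front to back): [12, 4]


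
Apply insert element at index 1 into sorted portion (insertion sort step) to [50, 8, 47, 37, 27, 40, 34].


After one pass: [8, 50, 47, 37, 27, 40, 34]


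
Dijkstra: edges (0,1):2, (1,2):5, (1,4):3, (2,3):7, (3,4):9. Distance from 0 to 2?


Dijkstra from 0:
Distances: {0: 0, 1: 2, 2: 7, 3: 14, 4: 5}
Shortest distance to 2 = 7, path = [0, 1, 2]


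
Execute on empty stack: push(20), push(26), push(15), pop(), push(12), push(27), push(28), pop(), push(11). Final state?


push(20) -> [20]
push(26) -> [20, 26]
push(15) -> [20, 26, 15]
pop() returns 15 -> [20, 26]
push(12) -> [20, 26, 12]
push(27) -> [20, 26, 12, 27]
push(28) -> [20, 26, 12, 27, 28]
pop() returns 28 -> [20, 26, 12, 27]
push(11) -> [20, 26, 12, 27, 11]
Final stack (bottom to top): [20, 26, 12, 27, 11]


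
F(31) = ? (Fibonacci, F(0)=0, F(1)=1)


F(n)=F(n-1)+F(n-2)
...F(29)=514229, F(30)=832040, F(31)=1346269


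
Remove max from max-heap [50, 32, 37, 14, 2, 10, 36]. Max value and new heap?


Max = 50
Replace root with last, heapify down
Resulting heap: [37, 32, 36, 14, 2, 10]


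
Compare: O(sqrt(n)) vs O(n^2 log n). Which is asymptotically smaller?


sublinear grows slower than n^2 log n
O(sqrt(n)) is asymptotically smaller; O(n^2 log n) grows faster


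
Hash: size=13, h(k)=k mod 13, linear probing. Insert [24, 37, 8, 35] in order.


Insertions: 24->slot 11; 37->slot 12; 8->slot 8; 35->slot 9
Table: [None, None, None, None, None, None, None, None, 8, 35, None, 24, 37]


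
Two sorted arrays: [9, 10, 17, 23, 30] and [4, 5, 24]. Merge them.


Compare heads, take smaller each step.
Merged: [4, 5, 9, 10, 17, 23, 24, 30]


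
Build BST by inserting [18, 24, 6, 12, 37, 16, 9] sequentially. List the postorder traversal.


Root = 18; build tree by BST insertion.
Postorder traversal: [9, 16, 12, 6, 37, 24, 18]


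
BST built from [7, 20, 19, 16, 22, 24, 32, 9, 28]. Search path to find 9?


BST root = 7
Search for 9: compare at each node
Path: [7, 20, 19, 16, 9]


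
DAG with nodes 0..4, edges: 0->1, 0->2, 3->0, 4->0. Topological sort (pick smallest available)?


Kahn's algorithm, process smallest node first
Order: [3, 4, 0, 1, 2]


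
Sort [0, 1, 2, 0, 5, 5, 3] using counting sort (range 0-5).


Count array: [2, 1, 1, 1, 0, 2]
Reconstruct: [0, 0, 1, 2, 3, 5, 5]


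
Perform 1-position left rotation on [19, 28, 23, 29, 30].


Left rotate by 1: [28, 23, 29, 30, 19]


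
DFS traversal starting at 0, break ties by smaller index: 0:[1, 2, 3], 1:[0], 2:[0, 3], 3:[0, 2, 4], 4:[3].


DFS stack-based: start with [0]
Visit order: [0, 1, 2, 3, 4]


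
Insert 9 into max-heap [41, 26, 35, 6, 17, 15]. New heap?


Append 9: [41, 26, 35, 6, 17, 15, 9]
Bubble up: no swaps needed
Result: [41, 26, 35, 6, 17, 15, 9]


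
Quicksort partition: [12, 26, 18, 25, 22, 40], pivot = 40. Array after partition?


Elements <= 40 go left of pivot.
Result: [12, 26, 18, 25, 22, 40], pivot at index 5


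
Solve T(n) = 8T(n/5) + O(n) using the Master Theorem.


a=8, b=5, c=1. log_5(8)=1.292 > c=1. Case 1: O(n^log_b(a)) = O(n^1.292)
Complexity: O(n^1.292)


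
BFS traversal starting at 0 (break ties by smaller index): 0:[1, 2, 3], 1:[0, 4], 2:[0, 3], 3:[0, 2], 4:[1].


BFS queue: start with [0]
Visit order: [0, 1, 2, 3, 4]


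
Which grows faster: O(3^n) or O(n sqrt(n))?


n^1.5 grows slower than exponential (base 3)
O(n sqrt(n)) is asymptotically smaller; O(3^n) grows faster


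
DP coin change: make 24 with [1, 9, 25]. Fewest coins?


dp[0]=0; dp[i]=1+min(dp[i-c] for c in coins)
...dp[19]=3, dp[20]=4, dp[21]=5, dp[22]=6, dp[23]=7, dp[24]=8
Minimum coins for 24 = 8


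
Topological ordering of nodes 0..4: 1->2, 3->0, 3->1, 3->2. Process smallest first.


Kahn's algorithm, process smallest node first
Order: [3, 0, 1, 2, 4]


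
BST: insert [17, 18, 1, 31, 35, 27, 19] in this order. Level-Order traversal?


Root = 17; build tree by BST insertion.
Level-Order traversal: [17, 1, 18, 31, 27, 35, 19]


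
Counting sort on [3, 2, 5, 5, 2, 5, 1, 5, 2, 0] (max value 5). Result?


Count array: [1, 1, 3, 1, 0, 4]
Reconstruct: [0, 1, 2, 2, 2, 3, 5, 5, 5, 5]


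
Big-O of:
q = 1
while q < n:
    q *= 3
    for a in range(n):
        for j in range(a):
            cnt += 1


Per nesting level: O(log n) * O(n) * O(n) [triangular over a] = O(n^2 log n)
Complexity: O(n^2 log n)


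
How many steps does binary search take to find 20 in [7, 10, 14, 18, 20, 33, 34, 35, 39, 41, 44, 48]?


Search for 20:
[0,11] mid=5 arr[5]=33
[0,4] mid=2 arr[2]=14
[3,4] mid=3 arr[3]=18
[4,4] mid=4 arr[4]=20
Total: 4 comparisons


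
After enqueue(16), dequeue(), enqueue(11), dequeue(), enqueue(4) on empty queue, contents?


enqueue(16) -> [16]
dequeue() returns 16 -> []
enqueue(11) -> [11]
dequeue() returns 11 -> []
enqueue(4) -> [4]
Final queue (front to back): [4]


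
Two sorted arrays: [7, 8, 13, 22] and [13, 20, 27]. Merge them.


Compare heads, take smaller each step.
Merged: [7, 8, 13, 13, 20, 22, 27]


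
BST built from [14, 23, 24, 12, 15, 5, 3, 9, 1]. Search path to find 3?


BST root = 14
Search for 3: compare at each node
Path: [14, 12, 5, 3]


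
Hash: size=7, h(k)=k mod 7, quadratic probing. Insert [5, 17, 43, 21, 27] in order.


Insertions: 5->slot 5; 17->slot 3; 43->slot 1; 21->slot 0; 27->slot 6
Table: [21, 43, None, 17, None, 5, 27]


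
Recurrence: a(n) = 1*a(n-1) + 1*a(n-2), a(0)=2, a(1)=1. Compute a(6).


Build bottom-up:
...a(4)=7, a(5)=11, a(6)=1*11+1*7=18


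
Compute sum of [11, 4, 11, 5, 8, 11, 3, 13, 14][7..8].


Prefix sums: [0, 11, 15, 26, 31, 39, 50, 53, 66, 80]
Sum[7..8] = prefix[9] - prefix[7] = 80 - 53 = 27


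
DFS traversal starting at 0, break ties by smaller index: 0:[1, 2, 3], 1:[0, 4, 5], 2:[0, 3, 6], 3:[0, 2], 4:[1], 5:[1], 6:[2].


DFS stack-based: start with [0]
Visit order: [0, 1, 4, 5, 2, 3, 6]


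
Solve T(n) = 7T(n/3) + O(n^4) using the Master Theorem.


a=7, b=3, c=4. log_3(7)=1.771 < c=4. Case 3: O(n^c) = O(n^4)
Complexity: O(n^4)


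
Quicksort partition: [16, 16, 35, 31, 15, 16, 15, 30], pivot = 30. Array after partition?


Elements <= 30 go left of pivot.
Result: [16, 16, 15, 16, 15, 30, 35, 31], pivot at index 5


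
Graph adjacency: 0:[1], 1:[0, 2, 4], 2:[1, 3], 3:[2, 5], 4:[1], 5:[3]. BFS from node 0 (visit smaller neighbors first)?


BFS queue: start with [0]
Visit order: [0, 1, 2, 4, 3, 5]


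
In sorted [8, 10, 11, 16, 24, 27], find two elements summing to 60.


Two pointers: lo=0, hi=5
No pair sums to 60


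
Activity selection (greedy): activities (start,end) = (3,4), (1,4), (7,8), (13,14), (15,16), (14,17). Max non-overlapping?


Greedy: pick earliest-ending, then skip overlaps.
Selected (4 activities): [(3, 4), (7, 8), (13, 14), (15, 16)]


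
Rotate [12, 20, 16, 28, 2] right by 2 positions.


Right rotate by 2: [28, 2, 12, 20, 16]


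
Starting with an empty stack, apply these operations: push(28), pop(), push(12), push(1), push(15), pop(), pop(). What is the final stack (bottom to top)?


push(28) -> [28]
pop() returns 28 -> []
push(12) -> [12]
push(1) -> [12, 1]
push(15) -> [12, 1, 15]
pop() returns 15 -> [12, 1]
pop() returns 1 -> [12]
Final stack (bottom to top): [12]


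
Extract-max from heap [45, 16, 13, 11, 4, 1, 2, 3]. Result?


Max = 45
Replace root with last, heapify down
Resulting heap: [16, 11, 13, 3, 4, 1, 2]


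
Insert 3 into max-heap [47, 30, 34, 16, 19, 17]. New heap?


Append 3: [47, 30, 34, 16, 19, 17, 3]
Bubble up: no swaps needed
Result: [47, 30, 34, 16, 19, 17, 3]


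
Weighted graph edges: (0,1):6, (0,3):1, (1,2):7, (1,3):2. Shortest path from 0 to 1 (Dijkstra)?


Dijkstra from 0:
Distances: {0: 0, 1: 3, 2: 10, 3: 1}
Shortest distance to 1 = 3, path = [0, 3, 1]


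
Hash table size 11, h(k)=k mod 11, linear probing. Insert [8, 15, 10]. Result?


Insertions: 8->slot 8; 15->slot 4; 10->slot 10
Table: [None, None, None, None, 15, None, None, None, 8, None, 10]


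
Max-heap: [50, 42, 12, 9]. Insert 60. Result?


Append 60: [50, 42, 12, 9, 60]
Bubble up: swap idx 4(60) with idx 1(42); swap idx 1(60) with idx 0(50)
Result: [60, 50, 12, 9, 42]


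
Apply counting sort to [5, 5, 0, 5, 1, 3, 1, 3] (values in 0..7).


Count array: [1, 2, 0, 2, 0, 3, 0, 0]
Reconstruct: [0, 1, 1, 3, 3, 5, 5, 5]


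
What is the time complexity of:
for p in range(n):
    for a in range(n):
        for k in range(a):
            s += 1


Per nesting level: O(n) * O(n) * O(n) [triangular over a] = O(n^3)
Complexity: O(n^3)


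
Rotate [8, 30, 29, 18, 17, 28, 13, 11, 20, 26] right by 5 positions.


Right rotate by 5: [28, 13, 11, 20, 26, 8, 30, 29, 18, 17]


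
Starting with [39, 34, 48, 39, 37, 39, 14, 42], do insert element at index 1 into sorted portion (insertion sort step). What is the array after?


After one pass: [34, 39, 48, 39, 37, 39, 14, 42]


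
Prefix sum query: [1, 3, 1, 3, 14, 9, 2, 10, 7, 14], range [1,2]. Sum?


Prefix sums: [0, 1, 4, 5, 8, 22, 31, 33, 43, 50, 64]
Sum[1..2] = prefix[3] - prefix[1] = 5 - 1 = 4


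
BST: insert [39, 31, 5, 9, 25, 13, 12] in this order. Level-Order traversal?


Root = 39; build tree by BST insertion.
Level-Order traversal: [39, 31, 5, 9, 25, 13, 12]


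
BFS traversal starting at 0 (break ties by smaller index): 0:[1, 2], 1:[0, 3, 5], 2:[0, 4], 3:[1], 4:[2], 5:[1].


BFS queue: start with [0]
Visit order: [0, 1, 2, 3, 5, 4]


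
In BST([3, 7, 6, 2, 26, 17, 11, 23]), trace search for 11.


BST root = 3
Search for 11: compare at each node
Path: [3, 7, 26, 17, 11]


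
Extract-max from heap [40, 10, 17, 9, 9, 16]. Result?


Max = 40
Replace root with last, heapify down
Resulting heap: [17, 10, 16, 9, 9]


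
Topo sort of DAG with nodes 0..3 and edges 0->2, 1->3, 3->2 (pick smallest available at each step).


Kahn's algorithm, process smallest node first
Order: [0, 1, 3, 2]


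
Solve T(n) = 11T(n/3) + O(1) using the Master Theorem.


a=11, b=3, c=0. log_3(11)=2.183 > c=0. Case 1: O(n^log_b(a)) = O(n^2.183)
Complexity: O(n^2.183)


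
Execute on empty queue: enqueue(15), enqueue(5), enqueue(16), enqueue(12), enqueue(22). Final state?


enqueue(15) -> [15]
enqueue(5) -> [15, 5]
enqueue(16) -> [15, 5, 16]
enqueue(12) -> [15, 5, 16, 12]
enqueue(22) -> [15, 5, 16, 12, 22]
Final queue (front to back): [15, 5, 16, 12, 22]


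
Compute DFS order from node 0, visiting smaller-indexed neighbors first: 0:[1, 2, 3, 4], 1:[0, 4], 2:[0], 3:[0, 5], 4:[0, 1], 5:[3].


DFS stack-based: start with [0]
Visit order: [0, 1, 4, 2, 3, 5]


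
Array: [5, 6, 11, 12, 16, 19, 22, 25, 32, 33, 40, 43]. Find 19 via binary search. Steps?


Search for 19:
[0,11] mid=5 arr[5]=19
Total: 1 comparisons


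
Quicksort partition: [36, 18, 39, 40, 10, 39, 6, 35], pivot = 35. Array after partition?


Elements <= 35 go left of pivot.
Result: [18, 10, 6, 35, 36, 39, 39, 40], pivot at index 3


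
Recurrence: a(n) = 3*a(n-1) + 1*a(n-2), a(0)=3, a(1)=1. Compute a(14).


Build bottom-up:
...a(12)=891723, a(13)=2945161, a(14)=3*2945161+1*891723=9727206


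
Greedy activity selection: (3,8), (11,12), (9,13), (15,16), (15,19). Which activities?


Greedy: pick earliest-ending, then skip overlaps.
Selected (3 activities): [(3, 8), (11, 12), (15, 16)]


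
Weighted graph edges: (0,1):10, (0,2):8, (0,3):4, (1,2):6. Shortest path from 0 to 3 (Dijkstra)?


Dijkstra from 0:
Distances: {0: 0, 1: 10, 2: 8, 3: 4}
Shortest distance to 3 = 4, path = [0, 3]


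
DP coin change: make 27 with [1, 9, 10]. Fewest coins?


dp[0]=0; dp[i]=1+min(dp[i-c] for c in coins)
...dp[22]=4, dp[23]=5, dp[24]=6, dp[25]=7, dp[26]=8, dp[27]=3
Minimum coins for 27 = 3


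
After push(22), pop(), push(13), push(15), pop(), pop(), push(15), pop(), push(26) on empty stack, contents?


push(22) -> [22]
pop() returns 22 -> []
push(13) -> [13]
push(15) -> [13, 15]
pop() returns 15 -> [13]
pop() returns 13 -> []
push(15) -> [15]
pop() returns 15 -> []
push(26) -> [26]
Final stack (bottom to top): [26]


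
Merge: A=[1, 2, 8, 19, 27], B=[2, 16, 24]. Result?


Compare heads, take smaller each step.
Merged: [1, 2, 2, 8, 16, 19, 24, 27]


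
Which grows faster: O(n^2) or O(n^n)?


quadratic grows slower than n^n
O(n^2) is asymptotically smaller; O(n^n) grows faster


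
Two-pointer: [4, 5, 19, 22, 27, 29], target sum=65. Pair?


Two pointers: lo=0, hi=5
No pair sums to 65


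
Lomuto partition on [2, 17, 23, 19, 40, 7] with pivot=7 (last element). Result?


Elements <= 7 go left of pivot.
Result: [2, 7, 23, 19, 40, 17], pivot at index 1


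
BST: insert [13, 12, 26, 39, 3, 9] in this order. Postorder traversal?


Root = 13; build tree by BST insertion.
Postorder traversal: [9, 3, 12, 39, 26, 13]


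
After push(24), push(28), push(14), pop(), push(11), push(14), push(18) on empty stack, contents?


push(24) -> [24]
push(28) -> [24, 28]
push(14) -> [24, 28, 14]
pop() returns 14 -> [24, 28]
push(11) -> [24, 28, 11]
push(14) -> [24, 28, 11, 14]
push(18) -> [24, 28, 11, 14, 18]
Final stack (bottom to top): [24, 28, 11, 14, 18]


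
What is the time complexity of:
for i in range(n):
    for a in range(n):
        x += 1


Per nesting level: O(n) * O(n) = O(n^2)
Complexity: O(n^2)


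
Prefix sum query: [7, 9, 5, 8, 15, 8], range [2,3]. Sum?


Prefix sums: [0, 7, 16, 21, 29, 44, 52]
Sum[2..3] = prefix[4] - prefix[2] = 29 - 16 = 13


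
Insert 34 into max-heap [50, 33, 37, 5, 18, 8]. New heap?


Append 34: [50, 33, 37, 5, 18, 8, 34]
Bubble up: no swaps needed
Result: [50, 33, 37, 5, 18, 8, 34]


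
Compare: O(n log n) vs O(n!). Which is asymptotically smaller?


linearithmic grows slower than factorial
O(n log n) is asymptotically smaller; O(n!) grows faster


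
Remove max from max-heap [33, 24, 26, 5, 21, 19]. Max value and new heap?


Max = 33
Replace root with last, heapify down
Resulting heap: [26, 24, 19, 5, 21]


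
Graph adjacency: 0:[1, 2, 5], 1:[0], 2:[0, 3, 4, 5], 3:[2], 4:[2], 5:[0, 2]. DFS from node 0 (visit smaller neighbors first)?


DFS stack-based: start with [0]
Visit order: [0, 1, 2, 3, 4, 5]


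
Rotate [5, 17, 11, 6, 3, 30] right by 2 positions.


Right rotate by 2: [3, 30, 5, 17, 11, 6]


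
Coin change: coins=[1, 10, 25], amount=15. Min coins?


dp[0]=0; dp[i]=1+min(dp[i-c] for c in coins)
...dp[10]=1, dp[11]=2, dp[12]=3, dp[13]=4, dp[14]=5, dp[15]=6
Minimum coins for 15 = 6


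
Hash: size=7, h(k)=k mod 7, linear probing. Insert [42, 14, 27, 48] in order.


Insertions: 42->slot 0; 14->slot 1; 27->slot 6; 48->slot 2
Table: [42, 14, 48, None, None, None, 27]


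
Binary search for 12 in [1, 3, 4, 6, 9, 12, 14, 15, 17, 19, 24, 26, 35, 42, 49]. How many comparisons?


Search for 12:
[0,14] mid=7 arr[7]=15
[0,6] mid=3 arr[3]=6
[4,6] mid=5 arr[5]=12
Total: 3 comparisons


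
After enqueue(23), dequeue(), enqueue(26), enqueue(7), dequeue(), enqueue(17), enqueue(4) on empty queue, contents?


enqueue(23) -> [23]
dequeue() returns 23 -> []
enqueue(26) -> [26]
enqueue(7) -> [26, 7]
dequeue() returns 26 -> [7]
enqueue(17) -> [7, 17]
enqueue(4) -> [7, 17, 4]
Final queue (front to back): [7, 17, 4]


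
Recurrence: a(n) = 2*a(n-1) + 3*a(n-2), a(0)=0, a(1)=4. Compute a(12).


Build bottom-up:
...a(10)=59048, a(11)=177148, a(12)=2*177148+3*59048=531440


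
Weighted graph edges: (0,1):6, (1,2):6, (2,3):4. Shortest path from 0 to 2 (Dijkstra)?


Dijkstra from 0:
Distances: {0: 0, 1: 6, 2: 12, 3: 16}
Shortest distance to 2 = 12, path = [0, 1, 2]


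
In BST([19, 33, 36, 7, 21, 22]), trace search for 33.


BST root = 19
Search for 33: compare at each node
Path: [19, 33]


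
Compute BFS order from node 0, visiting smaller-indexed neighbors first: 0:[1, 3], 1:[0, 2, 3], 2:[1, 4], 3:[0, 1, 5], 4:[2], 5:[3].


BFS queue: start with [0]
Visit order: [0, 1, 3, 2, 5, 4]


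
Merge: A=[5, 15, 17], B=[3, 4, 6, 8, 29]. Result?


Compare heads, take smaller each step.
Merged: [3, 4, 5, 6, 8, 15, 17, 29]


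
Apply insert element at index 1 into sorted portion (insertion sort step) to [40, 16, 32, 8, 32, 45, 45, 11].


After one pass: [16, 40, 32, 8, 32, 45, 45, 11]


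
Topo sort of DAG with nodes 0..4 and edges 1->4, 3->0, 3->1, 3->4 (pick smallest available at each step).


Kahn's algorithm, process smallest node first
Order: [2, 3, 0, 1, 4]


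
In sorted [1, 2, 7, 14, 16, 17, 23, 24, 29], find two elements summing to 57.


Two pointers: lo=0, hi=8
No pair sums to 57


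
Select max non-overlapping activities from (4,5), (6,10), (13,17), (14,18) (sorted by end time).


Greedy: pick earliest-ending, then skip overlaps.
Selected (3 activities): [(4, 5), (6, 10), (13, 17)]


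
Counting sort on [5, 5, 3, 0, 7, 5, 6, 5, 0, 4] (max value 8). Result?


Count array: [2, 0, 0, 1, 1, 4, 1, 1, 0]
Reconstruct: [0, 0, 3, 4, 5, 5, 5, 5, 6, 7]


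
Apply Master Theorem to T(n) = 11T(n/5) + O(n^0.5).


a=11, b=5, c=0.5. log_5(11)=1.490 > c=0.5. Case 1: O(n^log_b(a)) = O(n^1.490)
Complexity: O(n^1.490)


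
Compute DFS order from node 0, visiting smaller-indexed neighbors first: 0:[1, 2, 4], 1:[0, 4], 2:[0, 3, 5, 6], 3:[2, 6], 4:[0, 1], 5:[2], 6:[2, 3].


DFS stack-based: start with [0]
Visit order: [0, 1, 4, 2, 3, 6, 5]


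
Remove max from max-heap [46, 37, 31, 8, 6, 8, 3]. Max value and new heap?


Max = 46
Replace root with last, heapify down
Resulting heap: [37, 8, 31, 3, 6, 8]


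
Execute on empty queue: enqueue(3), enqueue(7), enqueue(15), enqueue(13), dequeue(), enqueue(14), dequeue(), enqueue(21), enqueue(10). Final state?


enqueue(3) -> [3]
enqueue(7) -> [3, 7]
enqueue(15) -> [3, 7, 15]
enqueue(13) -> [3, 7, 15, 13]
dequeue() returns 3 -> [7, 15, 13]
enqueue(14) -> [7, 15, 13, 14]
dequeue() returns 7 -> [15, 13, 14]
enqueue(21) -> [15, 13, 14, 21]
enqueue(10) -> [15, 13, 14, 21, 10]
Final queue (front to back): [15, 13, 14, 21, 10]


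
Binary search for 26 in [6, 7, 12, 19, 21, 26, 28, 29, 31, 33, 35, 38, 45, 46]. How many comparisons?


Search for 26:
[0,13] mid=6 arr[6]=28
[0,5] mid=2 arr[2]=12
[3,5] mid=4 arr[4]=21
[5,5] mid=5 arr[5]=26
Total: 4 comparisons


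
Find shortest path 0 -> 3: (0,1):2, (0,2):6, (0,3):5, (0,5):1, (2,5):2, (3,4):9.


Dijkstra from 0:
Distances: {0: 0, 1: 2, 2: 3, 3: 5, 4: 14, 5: 1}
Shortest distance to 3 = 5, path = [0, 3]


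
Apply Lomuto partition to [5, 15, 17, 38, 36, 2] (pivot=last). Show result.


Elements <= 2 go left of pivot.
Result: [2, 15, 17, 38, 36, 5], pivot at index 0


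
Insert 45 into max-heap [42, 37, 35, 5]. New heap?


Append 45: [42, 37, 35, 5, 45]
Bubble up: swap idx 4(45) with idx 1(37); swap idx 1(45) with idx 0(42)
Result: [45, 42, 35, 5, 37]


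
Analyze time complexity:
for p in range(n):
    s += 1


Per nesting level: O(n) = O(n)
Complexity: O(n)


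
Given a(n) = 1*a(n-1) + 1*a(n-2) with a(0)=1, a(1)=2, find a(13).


Build bottom-up:
...a(11)=233, a(12)=377, a(13)=1*377+1*233=610


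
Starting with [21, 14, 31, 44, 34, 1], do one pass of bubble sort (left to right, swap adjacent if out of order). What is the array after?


After one pass: [14, 21, 31, 34, 1, 44]


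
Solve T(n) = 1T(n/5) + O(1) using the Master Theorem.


a=1, b=5, c=0. log_5(1)=0 = c=0. Case 2: O(n^c log n) = O(log n)
Complexity: O(log n)


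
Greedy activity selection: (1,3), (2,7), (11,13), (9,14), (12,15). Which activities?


Greedy: pick earliest-ending, then skip overlaps.
Selected (2 activities): [(1, 3), (11, 13)]


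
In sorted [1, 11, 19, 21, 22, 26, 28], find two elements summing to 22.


Two pointers: lo=0, hi=6
Found pair: (1, 21) summing to 22


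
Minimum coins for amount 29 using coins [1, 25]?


dp[0]=0; dp[i]=1+min(dp[i-c] for c in coins)
...dp[24]=24, dp[25]=1, dp[26]=2, dp[27]=3, dp[28]=4, dp[29]=5
Minimum coins for 29 = 5


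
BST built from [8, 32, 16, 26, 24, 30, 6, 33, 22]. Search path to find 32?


BST root = 8
Search for 32: compare at each node
Path: [8, 32]


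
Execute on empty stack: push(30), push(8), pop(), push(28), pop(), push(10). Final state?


push(30) -> [30]
push(8) -> [30, 8]
pop() returns 8 -> [30]
push(28) -> [30, 28]
pop() returns 28 -> [30]
push(10) -> [30, 10]
Final stack (bottom to top): [30, 10]


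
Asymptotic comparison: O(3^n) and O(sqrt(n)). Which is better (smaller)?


sublinear grows slower than exponential (base 3)
O(sqrt(n)) is asymptotically smaller; O(3^n) grows faster


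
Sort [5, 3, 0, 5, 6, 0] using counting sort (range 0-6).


Count array: [2, 0, 0, 1, 0, 2, 1]
Reconstruct: [0, 0, 3, 5, 5, 6]


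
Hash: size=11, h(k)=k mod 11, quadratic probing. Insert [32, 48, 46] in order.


Insertions: 32->slot 10; 48->slot 4; 46->slot 2
Table: [None, None, 46, None, 48, None, None, None, None, None, 32]


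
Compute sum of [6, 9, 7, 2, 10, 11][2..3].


Prefix sums: [0, 6, 15, 22, 24, 34, 45]
Sum[2..3] = prefix[4] - prefix[2] = 24 - 15 = 9


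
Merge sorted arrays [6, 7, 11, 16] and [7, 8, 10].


Compare heads, take smaller each step.
Merged: [6, 7, 7, 8, 10, 11, 16]


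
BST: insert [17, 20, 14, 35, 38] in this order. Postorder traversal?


Root = 17; build tree by BST insertion.
Postorder traversal: [14, 38, 35, 20, 17]


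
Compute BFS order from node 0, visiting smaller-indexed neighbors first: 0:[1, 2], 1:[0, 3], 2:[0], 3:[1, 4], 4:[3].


BFS queue: start with [0]
Visit order: [0, 1, 2, 3, 4]


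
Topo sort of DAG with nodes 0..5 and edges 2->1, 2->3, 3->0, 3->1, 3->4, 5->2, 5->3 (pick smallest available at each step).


Kahn's algorithm, process smallest node first
Order: [5, 2, 3, 0, 1, 4]


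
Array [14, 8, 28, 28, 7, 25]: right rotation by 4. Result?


Right rotate by 4: [28, 28, 7, 25, 14, 8]


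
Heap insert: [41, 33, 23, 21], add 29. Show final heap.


Append 29: [41, 33, 23, 21, 29]
Bubble up: no swaps needed
Result: [41, 33, 23, 21, 29]


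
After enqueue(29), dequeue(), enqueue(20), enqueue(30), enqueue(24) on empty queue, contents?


enqueue(29) -> [29]
dequeue() returns 29 -> []
enqueue(20) -> [20]
enqueue(30) -> [20, 30]
enqueue(24) -> [20, 30, 24]
Final queue (front to back): [20, 30, 24]


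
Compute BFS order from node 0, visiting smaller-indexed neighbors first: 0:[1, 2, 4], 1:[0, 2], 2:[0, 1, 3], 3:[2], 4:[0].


BFS queue: start with [0]
Visit order: [0, 1, 2, 4, 3]


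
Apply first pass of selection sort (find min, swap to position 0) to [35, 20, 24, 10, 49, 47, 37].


After one pass: [10, 20, 24, 35, 49, 47, 37]


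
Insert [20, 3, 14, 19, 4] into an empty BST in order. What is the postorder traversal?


Root = 20; build tree by BST insertion.
Postorder traversal: [4, 19, 14, 3, 20]


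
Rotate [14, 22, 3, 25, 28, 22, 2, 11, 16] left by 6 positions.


Left rotate by 6: [2, 11, 16, 14, 22, 3, 25, 28, 22]


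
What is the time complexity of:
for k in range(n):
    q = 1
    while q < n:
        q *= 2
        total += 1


Per nesting level: O(n) * O(log n) = O(n log n)
Complexity: O(n log n)
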